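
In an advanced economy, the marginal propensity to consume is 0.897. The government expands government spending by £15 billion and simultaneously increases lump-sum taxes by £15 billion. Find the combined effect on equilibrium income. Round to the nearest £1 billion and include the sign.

+£15 billion

Expenditure multiplier = 1/(1 − MPC) = 1/(1 − 0.897) = 1/0.103 ≈ 9.709.
ΔG contributes k·ΔG = (+£15 billion) / 0.103 ≈ +£145.6 billion.
ΔT of +£15 billion changes first-round spending by −c·ΔT = −£13.455 billion, contributing k·(−c·ΔT) = (−£13.455 billion) / 0.103 ≈ −£130.6 billion.
With ΔG = ΔT and no other leakages, the balanced-budget multiplier is 1, so ΔY = ΔG = +£15 billion.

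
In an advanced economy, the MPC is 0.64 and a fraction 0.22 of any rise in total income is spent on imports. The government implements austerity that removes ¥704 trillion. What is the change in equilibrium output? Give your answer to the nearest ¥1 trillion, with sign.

Spending multiplier = 1/(1 − c + m) = 1/(1 − 0.64 + 0.22) = 1/0.58 ≈ 1.724.
ΔY = k × ΔG = (−¥704 trillion) / 0.58 ≈ −¥1,214 trillion.

−¥1,214 trillion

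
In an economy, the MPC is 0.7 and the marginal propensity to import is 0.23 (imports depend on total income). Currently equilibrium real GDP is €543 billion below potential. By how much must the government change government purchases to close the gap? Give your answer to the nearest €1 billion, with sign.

+€288 billion

Spending multiplier = 1/(1 − c + m) = 1/(1 − 0.7 + 0.23) = 1/0.53 ≈ 1.887.
Need ΔY = +€543 billion, so ΔG = ΔY/k = (+€543 billion) × 0.53 ≈ +€288 billion.
The government should increase government purchases by €288 billion.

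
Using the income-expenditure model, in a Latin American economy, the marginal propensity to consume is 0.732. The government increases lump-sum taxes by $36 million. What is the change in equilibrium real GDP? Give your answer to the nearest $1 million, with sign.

A lump-sum tax change of +$36 million shifts disposable income by −$36 million; first-round consumption changes by −c × ΔT = −0.732 × (+$36 million) = −$26.352 million.
Expenditure multiplier = 1/(1 − MPC) = 1/(1 − 0.732) = 1/0.268 ≈ 3.731.
The tax multiplier is −c × k ≈ −2.731, so ΔY = k × (−c·ΔT) = (−$26.352 million) / 0.268 ≈ −$98 million.

−$98 million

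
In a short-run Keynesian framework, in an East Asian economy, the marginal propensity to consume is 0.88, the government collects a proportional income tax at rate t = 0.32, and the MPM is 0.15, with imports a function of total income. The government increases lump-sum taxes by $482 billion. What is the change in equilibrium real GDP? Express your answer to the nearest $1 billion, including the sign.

A lump-sum tax change of +$482 billion shifts disposable income by −$482 billion; first-round consumption changes by −c × ΔT = −0.88 × (+$482 billion) = −$424.16 billion.
Expenditure multiplier = 1/(1 − c(1−t) + m) = 1/(1 − 0.88×0.68 + 0.15) = 1/0.5516 ≈ 1.813.
The tax multiplier is −c × k ≈ −1.595, so ΔY = k × (−c·ΔT) = (−$424.16 billion) / 0.5516 ≈ −$769 billion.

−$769 billion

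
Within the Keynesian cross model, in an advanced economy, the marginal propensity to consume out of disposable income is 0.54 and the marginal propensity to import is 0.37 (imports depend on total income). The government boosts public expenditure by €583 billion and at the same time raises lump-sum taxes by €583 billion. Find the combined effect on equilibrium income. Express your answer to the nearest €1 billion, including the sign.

+€323 billion

Expenditure multiplier = 1/(1 − c + m) = 1/(1 − 0.54 + 0.37) = 1/0.83 ≈ 1.205.
ΔG contributes k·ΔG = (+€583 billion) / 0.83 ≈ +€702.4 billion.
ΔT of +€583 billion changes first-round spending by −c·ΔT = −€314.82 billion, contributing k·(−c·ΔT) = (−€314.82 billion) / 0.83 ≈ −€379.3 billion.
Net ΔY = k(ΔG − c·ΔT) = (+€268.18 billion) / 0.83 ≈ +€323 billion.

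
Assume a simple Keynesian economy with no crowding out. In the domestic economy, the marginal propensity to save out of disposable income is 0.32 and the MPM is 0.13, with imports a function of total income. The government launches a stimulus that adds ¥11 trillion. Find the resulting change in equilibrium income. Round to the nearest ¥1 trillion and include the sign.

+¥24 trillion

MPC = 1 − MPS = 1 − 0.32 = 0.68.
Expenditure multiplier = 1/(1 − c + m) = 1/(1 − 0.68 + 0.13) = 1/0.45 ≈ 2.222.
ΔY = k × ΔG = (+¥11 trillion) / 0.45 ≈ +¥24 trillion.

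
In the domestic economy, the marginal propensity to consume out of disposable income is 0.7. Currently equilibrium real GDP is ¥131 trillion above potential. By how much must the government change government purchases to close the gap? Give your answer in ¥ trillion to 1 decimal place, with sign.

Spending multiplier = 1/(1 − MPC) = 1/(1 − 0.7) = 1/0.3 ≈ 3.333.
Need ΔY = −¥131 trillion, so ΔG = ΔY/k = (−¥131 trillion) × 0.3 = −¥39.3 trillion.
The government should cut government purchases by ¥39.3 trillion.

−¥39.3 trillion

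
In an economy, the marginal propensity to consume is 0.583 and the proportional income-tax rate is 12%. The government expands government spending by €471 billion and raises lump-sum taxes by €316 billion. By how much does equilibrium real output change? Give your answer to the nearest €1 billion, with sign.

+€589 billion

Expenditure multiplier = 1/(1 − c(1−t)) = 1/(1 − 0.583×0.88) = 1/0.48696 ≈ 2.054.
ΔG contributes k·ΔG = (+€471 billion) / 0.48696 ≈ +€967.2 billion.
ΔT of +€316 billion changes first-round spending by −c·ΔT = −€184.228 billion, contributing k·(−c·ΔT) = (−€184.228 billion) / 0.48696 ≈ −€378.3 billion.
Net ΔY = k(ΔG − c·ΔT) = (+€286.772 billion) / 0.48696 ≈ +€589 billion.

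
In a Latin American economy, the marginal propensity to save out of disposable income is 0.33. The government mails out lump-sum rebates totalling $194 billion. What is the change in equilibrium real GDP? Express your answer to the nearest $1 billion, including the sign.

+$394 billion

MPC = 1 − MPS = 1 − 0.33 = 0.67.
A lump-sum tax change of −$194 billion shifts disposable income by +$194 billion; first-round consumption changes by −c × ΔT = −0.67 × (−$194 billion) = +$129.98 billion.
Expenditure multiplier = 1/(1 − MPC) = 1/(1 − 0.67) = 1/0.33 ≈ 3.03.
The tax multiplier is −c × k ≈ −2.03, so ΔY = k × (−c·ΔT) = (+$129.98 billion) / 0.33 ≈ +$394 billion.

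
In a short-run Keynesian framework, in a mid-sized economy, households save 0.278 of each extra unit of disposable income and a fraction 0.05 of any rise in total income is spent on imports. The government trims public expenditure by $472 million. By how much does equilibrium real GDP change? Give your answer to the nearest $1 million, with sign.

−$1,439 million

MPC = 1 − MPS = 1 − 0.278 = 0.722.
Expenditure multiplier = 1/(1 − c + m) = 1/(1 − 0.722 + 0.05) = 1/0.328 ≈ 3.049.
ΔY = k × ΔG = (−$472 million) / 0.328 ≈ −$1,439 million.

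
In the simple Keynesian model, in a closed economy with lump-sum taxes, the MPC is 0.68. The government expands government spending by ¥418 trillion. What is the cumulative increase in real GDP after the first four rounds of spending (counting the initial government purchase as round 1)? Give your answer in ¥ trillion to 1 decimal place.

Round 1 adds ΔG = ¥418 trillion; each later round is MPC = 0.68 times the previous.
After 4 rounds: 418 + 284.24 + 193.2832 + 131.432576 = ΔG·(1 − c^4)/(1 − c) = 418 × (1 − 0.21381376)/0.32 ≈ ¥1,027 trillion.

¥1,027.0 trillion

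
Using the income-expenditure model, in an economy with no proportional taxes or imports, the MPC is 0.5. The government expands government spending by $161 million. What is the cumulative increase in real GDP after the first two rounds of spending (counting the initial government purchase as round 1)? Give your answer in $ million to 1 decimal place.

$241.5 million

Round 1 adds ΔG = $161 million; each later round is MPC = 0.5 times the previous.
After 2 rounds: 161 + 80.5 = ΔG·(1 − c^2)/(1 − c) = 161 × (1 − 0.25)/0.5 = $241.5 million.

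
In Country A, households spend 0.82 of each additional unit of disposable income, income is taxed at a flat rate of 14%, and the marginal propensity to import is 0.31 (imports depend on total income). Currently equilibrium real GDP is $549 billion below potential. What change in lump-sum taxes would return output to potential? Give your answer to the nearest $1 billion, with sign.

Spending multiplier = 1/(1 − c(1−t) + m) = 1/(1 − 0.82×0.86 + 0.31) = 1/0.6048 ≈ 1.653.
Tax multiplier = −c·k = −0.82/0.6048 ≈ −1.356. Need ΔY = +$549 billion, so ΔT = ΔY/(−c·k) = −(+$549 billion) × 0.6048 / 0.82 ≈ −$405 billion.
The government should cut lump-sum taxes by $405 billion.

−$405 billion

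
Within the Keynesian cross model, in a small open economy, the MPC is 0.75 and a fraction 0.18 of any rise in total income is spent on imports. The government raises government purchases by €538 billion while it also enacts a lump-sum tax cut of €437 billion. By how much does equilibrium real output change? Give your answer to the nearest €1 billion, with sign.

Expenditure multiplier = 1/(1 − c + m) = 1/(1 − 0.75 + 0.18) = 1/0.43 ≈ 2.326.
ΔG contributes k·ΔG = (+€538 billion) / 0.43 ≈ +€1,251.2 billion.
ΔT of −€437 billion changes first-round spending by −c·ΔT = +€327.75 billion, contributing k·(−c·ΔT) = (+€327.75 billion) / 0.43 ≈ +€762.2 billion.
Net ΔY = k(ΔG − c·ΔT) = (+€865.75 billion) / 0.43 ≈ +€2,013 billion.

+€2,013 billion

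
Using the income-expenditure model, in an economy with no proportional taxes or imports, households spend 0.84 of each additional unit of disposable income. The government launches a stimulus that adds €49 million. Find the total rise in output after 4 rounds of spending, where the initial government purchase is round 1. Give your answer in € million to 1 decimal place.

Round 1 adds ΔG = €49 million; each later round is MPC = 0.84 times the previous.
After 4 rounds: 49 + 41.16 + 34.5744 + 29.042496 = ΔG·(1 − c^4)/(1 − c) = 49 × (1 − 0.49787136)/0.16 ≈ €153.8 million.

€153.8 million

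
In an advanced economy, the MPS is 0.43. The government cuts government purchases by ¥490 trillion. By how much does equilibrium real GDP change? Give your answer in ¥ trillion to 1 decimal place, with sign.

MPC = 1 − MPS = 1 − 0.43 = 0.57.
Expenditure multiplier = 1/(1 − MPC) = 1/(1 − 0.57) = 1/0.43 ≈ 2.326.
ΔY = k × ΔG = (−¥490 trillion) / 0.43 ≈ −¥1,139.5 trillion.

−¥1,139.5 trillion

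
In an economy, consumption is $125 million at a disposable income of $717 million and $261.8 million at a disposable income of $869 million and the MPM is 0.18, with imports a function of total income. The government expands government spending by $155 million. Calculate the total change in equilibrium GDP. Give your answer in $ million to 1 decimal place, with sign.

+$553.6 million

MPC = ΔC/ΔYd = (261.8 − 125)/(869 − 717) = 136.8/152 = 0.9.
Government-spending multiplier = 1/(1 − c + m) = 1/(1 − 0.9 + 0.18) = 1/0.28 ≈ 3.571.
ΔY = k × ΔG = (+$155 million) / 0.28 ≈ +$553.6 million.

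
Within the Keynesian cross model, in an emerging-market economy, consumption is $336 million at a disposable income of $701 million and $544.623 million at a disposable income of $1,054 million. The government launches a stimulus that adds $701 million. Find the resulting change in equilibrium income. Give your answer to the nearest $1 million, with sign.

MPC = ΔC/ΔYd = (544.623 − 336)/(1,054 − 701) = 208.623/353 = 0.591.
Expenditure multiplier = 1/(1 − MPC) = 1/(1 − 0.591) = 1/0.409 ≈ 2.445.
ΔY = k × ΔG = (+$701 million) / 0.409 ≈ +$1,714 million.

+$1,714 million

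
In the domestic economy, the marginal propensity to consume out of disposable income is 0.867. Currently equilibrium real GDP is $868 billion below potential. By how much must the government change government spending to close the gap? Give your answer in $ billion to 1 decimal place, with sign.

+$115.4 billion

Spending multiplier = 1/(1 − MPC) = 1/(1 − 0.867) = 1/0.133 ≈ 7.519.
Need ΔY = +$868 billion, so ΔG = ΔY/k = (+$868 billion) × 0.133 ≈ +$115.4 billion.
The government should increase government spending by $115.4 billion.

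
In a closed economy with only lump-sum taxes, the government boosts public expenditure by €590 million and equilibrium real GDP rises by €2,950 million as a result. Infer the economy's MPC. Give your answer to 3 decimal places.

0.800

Implied spending multiplier k = ΔY/ΔG = 2,950/590 = 5.
Since k = 1/(1 − MPC), MPC = 1 − 1/k = 1 − ΔG/ΔY = 1 − 590/2,950 = 0.800.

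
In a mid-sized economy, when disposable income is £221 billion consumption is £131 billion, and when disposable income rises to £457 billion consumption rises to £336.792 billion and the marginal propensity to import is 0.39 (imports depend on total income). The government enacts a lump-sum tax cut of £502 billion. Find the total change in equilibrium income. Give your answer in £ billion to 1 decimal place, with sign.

MPC = ΔC/ΔYd = (336.792 − 131)/(457 − 221) = 205.792/236 = 0.872.
A lump-sum tax change of −£502 billion shifts disposable income by +£502 billion; first-round consumption changes by −c × ΔT = −0.872 × (−£502 billion) = +£437.744 billion.
Expenditure multiplier = 1/(1 − c + m) = 1/(1 − 0.872 + 0.39) = 1/0.518 ≈ 1.931.
The tax multiplier is −c × k ≈ −1.683, so ΔY = k × (−c·ΔT) = (+£437.744 billion) / 0.518 ≈ +£845.1 billion.

+£845.1 billion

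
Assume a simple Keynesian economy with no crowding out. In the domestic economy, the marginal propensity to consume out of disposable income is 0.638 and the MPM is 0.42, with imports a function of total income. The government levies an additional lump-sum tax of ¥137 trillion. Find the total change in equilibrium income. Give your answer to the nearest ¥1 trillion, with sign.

A lump-sum tax change of +¥137 trillion shifts disposable income by −¥137 trillion; first-round consumption changes by −c × ΔT = −0.638 × (+¥137 trillion) = −¥87.406 trillion.
Expenditure multiplier = 1/(1 − c + m) = 1/(1 − 0.638 + 0.42) = 1/0.782 ≈ 1.279.
The tax multiplier is −c × k ≈ −0.816, so ΔY = k × (−c·ΔT) = (−¥87.406 trillion) / 0.782 ≈ −¥112 trillion.

−¥112 trillion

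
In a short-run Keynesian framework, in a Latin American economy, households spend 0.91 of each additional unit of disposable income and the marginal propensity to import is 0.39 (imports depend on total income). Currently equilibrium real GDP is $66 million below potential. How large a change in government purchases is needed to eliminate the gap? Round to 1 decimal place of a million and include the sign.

+$31.7 million

Spending multiplier = 1/(1 − c + m) = 1/(1 − 0.91 + 0.39) = 1/0.48 ≈ 2.083.
Need ΔY = +$66 million, so ΔG = ΔY/k = (+$66 million) × 0.48 ≈ +$31.7 million.
The government should increase government purchases by $31.7 million.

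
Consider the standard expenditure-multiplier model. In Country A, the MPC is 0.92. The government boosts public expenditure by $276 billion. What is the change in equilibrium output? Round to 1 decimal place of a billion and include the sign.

+$3,450.0 billion

Government-spending multiplier = 1/(1 − MPC) = 1/(1 − 0.92) = 1/0.08 = 12.5.
ΔY = k × ΔG = (+$276 billion) / 0.08 = +$3,450 billion.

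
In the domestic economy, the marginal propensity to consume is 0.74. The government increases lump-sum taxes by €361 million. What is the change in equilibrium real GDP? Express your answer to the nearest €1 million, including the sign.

A lump-sum tax change of +€361 million shifts disposable income by −€361 million; first-round consumption changes by −c × ΔT = −0.74 × (+€361 million) = −€267.14 million.
Expenditure multiplier = 1/(1 − MPC) = 1/(1 − 0.74) = 1/0.26 ≈ 3.846.
The tax multiplier is −c × k ≈ −2.846, so ΔY = k × (−c·ΔT) = (−€267.14 million) / 0.26 ≈ −€1,027 million.

−€1,027 million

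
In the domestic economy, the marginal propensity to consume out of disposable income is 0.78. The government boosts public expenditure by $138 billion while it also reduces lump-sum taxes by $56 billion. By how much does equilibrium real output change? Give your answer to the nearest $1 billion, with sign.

Expenditure multiplier = 1/(1 − MPC) = 1/(1 − 0.78) = 1/0.22 ≈ 4.545.
ΔG contributes k·ΔG = (+$138 billion) / 0.22 ≈ +$627.3 billion.
ΔT of −$56 billion changes first-round spending by −c·ΔT = +$43.68 billion, contributing k·(−c·ΔT) = (+$43.68 billion) / 0.22 ≈ +$198.5 billion.
Net ΔY = k(ΔG − c·ΔT) = (+$181.68 billion) / 0.22 ≈ +$826 billion.

+$826 billion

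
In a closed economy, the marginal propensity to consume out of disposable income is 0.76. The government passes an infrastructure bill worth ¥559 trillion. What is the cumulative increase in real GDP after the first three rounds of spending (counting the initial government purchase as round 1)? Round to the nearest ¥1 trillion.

Round 1 adds ΔG = ¥559 trillion; each later round is MPC = 0.76 times the previous.
After 3 rounds: 559 + 424.84 + 322.8784 = ΔG·(1 − c^3)/(1 − c) = 559 × (1 − 0.438976)/0.24 ≈ ¥1,307 trillion.

¥1,307 trillion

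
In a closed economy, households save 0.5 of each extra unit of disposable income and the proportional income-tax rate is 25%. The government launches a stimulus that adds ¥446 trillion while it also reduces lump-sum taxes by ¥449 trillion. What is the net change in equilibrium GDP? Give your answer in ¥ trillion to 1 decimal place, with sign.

+¥1,072.8 trillion

MPC = 1 − MPS = 1 − 0.5 = 0.5.
Expenditure multiplier = 1/(1 − c(1−t)) = 1/(1 − 0.5×0.75) = 1/0.625 = 1.6.
ΔG contributes k·ΔG = (+¥446 trillion) / 0.625 = +¥713.6 trillion.
ΔT of −¥449 trillion changes first-round spending by −c·ΔT = +¥224.5 trillion, contributing k·(−c·ΔT) = (+¥224.5 trillion) / 0.625 = +¥359.2 trillion.
Net ΔY = k(ΔG − c·ΔT) = (+¥670.5 trillion) / 0.625 = +¥1,072.8 trillion.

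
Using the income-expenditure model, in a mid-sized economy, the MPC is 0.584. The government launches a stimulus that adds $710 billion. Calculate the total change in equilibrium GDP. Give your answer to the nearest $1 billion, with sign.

+$1,707 billion

Expenditure multiplier = 1/(1 − MPC) = 1/(1 − 0.584) = 1/0.416 ≈ 2.404.
ΔY = k × ΔG = (+$710 billion) / 0.416 ≈ +$1,707 billion.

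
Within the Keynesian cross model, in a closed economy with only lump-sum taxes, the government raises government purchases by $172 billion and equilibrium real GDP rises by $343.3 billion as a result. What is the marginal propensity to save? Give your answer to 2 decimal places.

0.50

Implied spending multiplier k = ΔY/ΔG = 343.3/172 ≈ 1.9959.
Since k = 1/(1 − MPC), MPC = 1 − 1/k = 1 − ΔG/ΔY = 1 − 172/343.3 ≈ 0.50.
MPS = 1 − MPC = 0.50.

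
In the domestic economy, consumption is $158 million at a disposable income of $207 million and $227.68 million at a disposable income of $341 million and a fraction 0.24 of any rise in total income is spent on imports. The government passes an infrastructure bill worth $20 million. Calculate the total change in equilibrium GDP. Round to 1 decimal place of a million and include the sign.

+$27.8 million

MPC = ΔC/ΔYd = (227.68 − 158)/(341 − 207) = 69.68/134 = 0.52.
Expenditure multiplier = 1/(1 − c + m) = 1/(1 − 0.52 + 0.24) = 1/0.72 ≈ 1.389.
ΔY = k × ΔG = (+$20 million) / 0.72 ≈ +$27.8 million.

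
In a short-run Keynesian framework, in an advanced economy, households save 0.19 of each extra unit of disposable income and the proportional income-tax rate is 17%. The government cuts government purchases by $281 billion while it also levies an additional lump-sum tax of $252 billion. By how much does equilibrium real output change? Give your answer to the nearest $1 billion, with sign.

−$1,480 billion

MPC = 1 − MPS = 1 − 0.19 = 0.81.
Expenditure multiplier = 1/(1 − c(1−t)) = 1/(1 − 0.81×0.83) = 1/0.3277 ≈ 3.052.
ΔG contributes k·ΔG = (−$281 billion) / 0.3277 ≈ −$857.5 billion.
ΔT of +$252 billion changes first-round spending by −c·ΔT = −$204.12 billion, contributing k·(−c·ΔT) = (−$204.12 billion) / 0.3277 ≈ −$622.9 billion.
Net ΔY = k(ΔG − c·ΔT) = (−$485.12 billion) / 0.3277 ≈ −$1,480 billion.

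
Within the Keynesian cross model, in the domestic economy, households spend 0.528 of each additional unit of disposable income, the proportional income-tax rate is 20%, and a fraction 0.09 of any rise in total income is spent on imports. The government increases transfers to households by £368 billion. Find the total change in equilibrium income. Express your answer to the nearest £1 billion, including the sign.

+£291 billion

The transfer change shifts disposable income by +£368 billion, so first-round consumption changes by c·ΔTR = 0.528 × (+£368 billion) = +£194.304 billion.
Expenditure multiplier = 1/(1 − c(1−t) + m) = 1/(1 − 0.528×0.8 + 0.09) = 1/0.6676 ≈ 1.498.
The transfer multiplier is c × k ≈ 0.791, so ΔY = k × (c·ΔTR) = (+£194.304 billion) / 0.6676 ≈ +£291 billion.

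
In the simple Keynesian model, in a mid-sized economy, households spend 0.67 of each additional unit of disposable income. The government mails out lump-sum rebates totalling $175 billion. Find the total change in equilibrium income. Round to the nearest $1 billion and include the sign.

A lump-sum tax change of −$175 billion shifts disposable income by +$175 billion; first-round consumption changes by −c × ΔT = −0.67 × (−$175 billion) = +$117.25 billion.
Expenditure multiplier = 1/(1 − MPC) = 1/(1 − 0.67) = 1/0.33 ≈ 3.03.
The tax multiplier is −c × k ≈ −2.03, so ΔY = k × (−c·ΔT) = (+$117.25 billion) / 0.33 ≈ +$355 billion.

+$355 billion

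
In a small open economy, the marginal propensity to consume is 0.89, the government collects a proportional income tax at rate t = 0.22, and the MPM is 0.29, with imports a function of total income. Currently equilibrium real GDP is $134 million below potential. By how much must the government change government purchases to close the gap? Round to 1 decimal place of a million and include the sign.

+$79.8 million

Spending multiplier = 1/(1 − c(1−t) + m) = 1/(1 − 0.89×0.78 + 0.29) = 1/0.5958 ≈ 1.678.
Need ΔY = +$134 million, so ΔG = ΔY/k = (+$134 million) × 0.5958 ≈ +$79.8 million.
The government should increase government purchases by $79.8 million.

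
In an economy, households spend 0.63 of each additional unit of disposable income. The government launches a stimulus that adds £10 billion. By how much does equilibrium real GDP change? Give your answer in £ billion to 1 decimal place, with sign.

Government-spending multiplier = 1/(1 − MPC) = 1/(1 − 0.63) = 1/0.37 ≈ 2.703.
ΔY = k × ΔG = (+£10 billion) / 0.37 ≈ +£27 billion.

+£27.0 billion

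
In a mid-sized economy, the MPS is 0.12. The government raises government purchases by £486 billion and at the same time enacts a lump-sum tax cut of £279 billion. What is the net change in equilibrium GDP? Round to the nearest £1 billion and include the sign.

MPC = 1 − MPS = 1 − 0.12 = 0.88.
Expenditure multiplier = 1/(1 − MPC) = 1/(1 − 0.88) = 1/0.12 ≈ 8.333.
ΔG contributes k·ΔG = (+£486 billion) / 0.12 = +£4,050 billion.
ΔT of −£279 billion changes first-round spending by −c·ΔT = +£245.52 billion, contributing k·(−c·ΔT) = (+£245.52 billion) / 0.12 = +£2,046 billion.
Net ΔY = k(ΔG − c·ΔT) = (+£731.52 billion) / 0.12 = +£6,096 billion.

+£6,096 billion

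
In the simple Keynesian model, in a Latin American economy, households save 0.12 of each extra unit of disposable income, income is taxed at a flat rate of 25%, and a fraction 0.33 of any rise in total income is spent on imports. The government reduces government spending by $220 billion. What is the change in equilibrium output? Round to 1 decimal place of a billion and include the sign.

MPC = 1 − MPS = 1 − 0.12 = 0.88.
Government-spending multiplier = 1/(1 − c(1−t) + m) = 1/(1 − 0.88×0.75 + 0.33) = 1/0.67 ≈ 1.493.
ΔY = k × ΔG = (−$220 billion) / 0.67 ≈ −$328.4 billion.

−$328.4 billion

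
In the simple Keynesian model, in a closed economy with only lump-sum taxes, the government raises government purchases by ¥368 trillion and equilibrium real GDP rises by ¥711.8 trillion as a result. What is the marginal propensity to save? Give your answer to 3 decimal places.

0.517

Implied spending multiplier k = ΔY/ΔG = 711.8/368 ≈ 1.9342.
Since k = 1/(1 − MPC), MPC = 1 − 1/k = 1 − ΔG/ΔY = 1 − 368/711.8 ≈ 0.483.
MPS = 1 − MPC = 0.517.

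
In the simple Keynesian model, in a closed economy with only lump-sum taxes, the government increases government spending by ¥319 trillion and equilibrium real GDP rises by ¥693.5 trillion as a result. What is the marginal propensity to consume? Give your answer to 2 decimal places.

Implied spending multiplier k = ΔY/ΔG = 693.5/319 ≈ 2.174.
Since k = 1/(1 − MPC), MPC = 1 − 1/k = 1 − ΔG/ΔY = 1 − 319/693.5 ≈ 0.54.

0.54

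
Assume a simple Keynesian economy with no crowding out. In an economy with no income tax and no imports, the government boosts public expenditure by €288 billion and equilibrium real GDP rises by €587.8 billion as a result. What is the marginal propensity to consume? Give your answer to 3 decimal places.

Implied spending multiplier k = ΔY/ΔG = 587.8/288 ≈ 2.041.
Since k = 1/(1 − MPC), MPC = 1 − 1/k = 1 − ΔG/ΔY = 1 − 288/587.8 ≈ 0.510.

0.510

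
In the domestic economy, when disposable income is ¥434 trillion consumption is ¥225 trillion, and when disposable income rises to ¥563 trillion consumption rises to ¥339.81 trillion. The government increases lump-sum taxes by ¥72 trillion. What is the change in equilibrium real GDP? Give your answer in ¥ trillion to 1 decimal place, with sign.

MPC = ΔC/ΔYd = (339.81 − 225)/(563 − 434) = 114.81/129 = 0.89.
A lump-sum tax change of +¥72 trillion shifts disposable income by −¥72 trillion; first-round consumption changes by −c × ΔT = −0.89 × (+¥72 trillion) = −¥64.08 trillion.
Expenditure multiplier = 1/(1 − MPC) = 1/(1 − 0.89) = 1/0.11 ≈ 9.091.
The tax multiplier is −c × k ≈ −8.091, so ΔY = k × (−c·ΔT) = (−¥64.08 trillion) / 0.11 ≈ −¥582.5 trillion.

−¥582.5 trillion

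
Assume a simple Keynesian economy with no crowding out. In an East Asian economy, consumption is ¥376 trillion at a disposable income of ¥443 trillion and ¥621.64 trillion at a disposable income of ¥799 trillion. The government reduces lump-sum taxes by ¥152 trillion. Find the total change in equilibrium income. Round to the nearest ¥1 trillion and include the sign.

+¥338 trillion

MPC = ΔC/ΔYd = (621.64 − 376)/(799 − 443) = 245.64/356 = 0.69.
A lump-sum tax change of −¥152 trillion shifts disposable income by +¥152 trillion; first-round consumption changes by −c × ΔT = −0.69 × (−¥152 trillion) = +¥104.88 trillion.
Expenditure multiplier = 1/(1 − MPC) = 1/(1 − 0.69) = 1/0.31 ≈ 3.226.
The tax multiplier is −c × k ≈ −2.226, so ΔY = k × (−c·ΔT) = (+¥104.88 trillion) / 0.31 ≈ +¥338 trillion.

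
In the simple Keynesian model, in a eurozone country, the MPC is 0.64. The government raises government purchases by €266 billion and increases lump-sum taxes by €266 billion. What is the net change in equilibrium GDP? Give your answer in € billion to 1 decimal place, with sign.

Expenditure multiplier = 1/(1 − MPC) = 1/(1 − 0.64) = 1/0.36 ≈ 2.778.
ΔG contributes k·ΔG = (+€266 billion) / 0.36 ≈ +€738.9 billion.
ΔT of +€266 billion changes first-round spending by −c·ΔT = −€170.24 billion, contributing k·(−c·ΔT) = (−€170.24 billion) / 0.36 ≈ −€472.9 billion.
With ΔG = ΔT and no other leakages, the balanced-budget multiplier is 1, so ΔY = ΔG = +€266 billion.

+€266.0 billion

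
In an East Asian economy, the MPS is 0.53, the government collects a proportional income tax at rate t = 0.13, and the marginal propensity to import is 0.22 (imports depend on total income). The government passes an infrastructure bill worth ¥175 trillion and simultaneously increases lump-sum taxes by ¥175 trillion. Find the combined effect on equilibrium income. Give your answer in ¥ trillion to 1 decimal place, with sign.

MPC = 1 − MPS = 1 − 0.53 = 0.47.
Expenditure multiplier = 1/(1 − c(1−t) + m) = 1/(1 − 0.47×0.87 + 0.22) = 1/0.8111 ≈ 1.233.
ΔG contributes k·ΔG = (+¥175 trillion) / 0.8111 ≈ +¥215.8 trillion.
ΔT of +¥175 trillion changes first-round spending by −c·ΔT = −¥82.25 trillion, contributing k·(−c·ΔT) = (−¥82.25 trillion) / 0.8111 ≈ −¥101.4 trillion.
Net ΔY = k(ΔG − c·ΔT) = (+¥92.75 trillion) / 0.8111 ≈ +¥114.4 trillion.

+¥114.4 trillion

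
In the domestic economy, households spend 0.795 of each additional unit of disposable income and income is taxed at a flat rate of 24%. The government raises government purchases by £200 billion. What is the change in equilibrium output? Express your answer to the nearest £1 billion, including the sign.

Spending multiplier = 1/(1 − c(1−t)) = 1/(1 − 0.795×0.76) = 1/0.3958 ≈ 2.527.
ΔY = k × ΔG = (+£200 billion) / 0.3958 ≈ +£505 billion.

+£505 billion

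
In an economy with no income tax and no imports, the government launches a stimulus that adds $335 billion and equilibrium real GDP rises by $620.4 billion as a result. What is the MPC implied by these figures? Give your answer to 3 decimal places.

Implied spending multiplier k = ΔY/ΔG = 620.4/335 ≈ 1.8519.
Since k = 1/(1 − MPC), MPC = 1 − 1/k = 1 − ΔG/ΔY = 1 − 335/620.4 ≈ 0.460.

0.460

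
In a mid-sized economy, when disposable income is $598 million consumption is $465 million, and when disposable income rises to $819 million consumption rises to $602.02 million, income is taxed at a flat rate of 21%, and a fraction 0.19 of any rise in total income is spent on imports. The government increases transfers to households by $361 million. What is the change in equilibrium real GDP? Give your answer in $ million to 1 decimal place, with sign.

+$319.7 million

MPC = ΔC/ΔYd = (602.02 − 465)/(819 − 598) = 137.02/221 = 0.62.
The transfer change shifts disposable income by +$361 million, so first-round consumption changes by c·ΔTR = 0.62 × (+$361 million) = +$223.82 million.
Expenditure multiplier = 1/(1 − c(1−t) + m) = 1/(1 − 0.62×0.79 + 0.19) = 1/0.7002 ≈ 1.428.
The transfer multiplier is c × k ≈ 0.885, so ΔY = k × (c·ΔTR) = (+$223.82 million) / 0.7002 ≈ +$319.7 million.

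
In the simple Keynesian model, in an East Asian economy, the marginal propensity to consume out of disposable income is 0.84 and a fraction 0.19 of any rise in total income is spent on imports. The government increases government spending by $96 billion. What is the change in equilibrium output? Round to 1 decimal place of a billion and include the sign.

Expenditure multiplier = 1/(1 − c + m) = 1/(1 − 0.84 + 0.19) = 1/0.35 ≈ 2.857.
ΔY = k × ΔG = (+$96 billion) / 0.35 ≈ +$274.3 billion.

+$274.3 billion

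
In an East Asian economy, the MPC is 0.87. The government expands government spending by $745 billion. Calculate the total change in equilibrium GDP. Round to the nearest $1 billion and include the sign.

+$5,731 billion

Spending multiplier = 1/(1 − MPC) = 1/(1 − 0.87) = 1/0.13 ≈ 7.692.
ΔY = k × ΔG = (+$745 billion) / 0.13 ≈ +$5,731 billion.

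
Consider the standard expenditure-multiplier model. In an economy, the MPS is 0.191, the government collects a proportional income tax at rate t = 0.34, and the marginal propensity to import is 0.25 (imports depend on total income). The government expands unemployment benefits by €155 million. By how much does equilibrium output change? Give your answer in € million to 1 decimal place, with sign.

MPC = 1 − MPS = 1 − 0.191 = 0.809.
The transfer change shifts disposable income by +€155 million, so first-round consumption changes by c·ΔTR = 0.809 × (+€155 million) = +€125.395 million.
Expenditure multiplier = 1/(1 − c(1−t) + m) = 1/(1 − 0.809×0.66 + 0.25) = 1/0.71606 ≈ 1.397.
The transfer multiplier is c × k ≈ 1.13, so ΔY = k × (c·ΔTR) = (+€125.395 million) / 0.71606 ≈ +€175.1 million.

+€175.1 million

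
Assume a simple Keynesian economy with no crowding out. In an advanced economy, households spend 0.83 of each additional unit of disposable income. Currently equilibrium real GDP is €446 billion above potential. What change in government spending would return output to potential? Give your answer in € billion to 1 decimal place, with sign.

−€75.8 billion

Spending multiplier = 1/(1 − MPC) = 1/(1 − 0.83) = 1/0.17 ≈ 5.882.
Need ΔY = −€446 billion, so ΔG = ΔY/k = (−€446 billion) × 0.17 ≈ −€75.8 billion.
The government should cut government spending by €75.8 billion.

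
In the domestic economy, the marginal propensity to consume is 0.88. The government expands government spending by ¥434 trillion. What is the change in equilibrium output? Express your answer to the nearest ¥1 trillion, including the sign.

+¥3,617 trillion

Spending multiplier = 1/(1 − MPC) = 1/(1 − 0.88) = 1/0.12 ≈ 8.333.
ΔY = k × ΔG = (+¥434 trillion) / 0.12 ≈ +¥3,617 trillion.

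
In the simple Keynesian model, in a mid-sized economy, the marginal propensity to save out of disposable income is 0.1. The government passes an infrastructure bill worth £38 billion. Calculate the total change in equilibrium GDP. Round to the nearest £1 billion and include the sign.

+£380 billion

MPC = 1 − MPS = 1 − 0.1 = 0.9.
Expenditure multiplier = 1/(1 − MPC) = 1/(1 − 0.9) = 1/0.1 = 10.
ΔY = k × ΔG = (+£38 billion) / 0.1 = +£380 billion.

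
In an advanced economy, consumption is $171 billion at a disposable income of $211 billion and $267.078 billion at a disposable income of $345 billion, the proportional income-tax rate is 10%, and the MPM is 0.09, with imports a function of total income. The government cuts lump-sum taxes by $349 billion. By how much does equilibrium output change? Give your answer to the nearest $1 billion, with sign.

MPC = ΔC/ΔYd = (267.078 − 171)/(345 − 211) = 96.078/134 = 0.717.
A lump-sum tax change of −$349 billion shifts disposable income by +$349 billion; first-round consumption changes by −c × ΔT = −0.717 × (−$349 billion) = +$250.233 billion.
Expenditure multiplier = 1/(1 − c(1−t) + m) = 1/(1 − 0.717×0.9 + 0.09) = 1/0.4447 ≈ 2.249.
The tax multiplier is −c × k ≈ −1.612, so ΔY = k × (−c·ΔT) = (+$250.233 billion) / 0.4447 ≈ +$563 billion.

+$563 billion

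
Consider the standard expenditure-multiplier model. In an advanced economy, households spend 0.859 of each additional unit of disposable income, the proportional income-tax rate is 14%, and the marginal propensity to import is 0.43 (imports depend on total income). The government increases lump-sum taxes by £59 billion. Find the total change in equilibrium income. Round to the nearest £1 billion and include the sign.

A lump-sum tax change of +£59 billion shifts disposable income by −£59 billion; first-round consumption changes by −c × ΔT = −0.859 × (+£59 billion) = −£50.681 billion.
Expenditure multiplier = 1/(1 − c(1−t) + m) = 1/(1 − 0.859×0.86 + 0.43) = 1/0.69126 ≈ 1.447.
The tax multiplier is −c × k ≈ −1.243, so ΔY = k × (−c·ΔT) = (−£50.681 billion) / 0.69126 ≈ −£73 billion.

−£73 billion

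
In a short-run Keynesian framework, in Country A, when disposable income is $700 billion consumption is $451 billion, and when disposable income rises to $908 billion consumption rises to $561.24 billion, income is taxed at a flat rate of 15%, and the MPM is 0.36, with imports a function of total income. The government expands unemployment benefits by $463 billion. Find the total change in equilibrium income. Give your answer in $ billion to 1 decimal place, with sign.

+$269.8 billion

MPC = ΔC/ΔYd = (561.24 − 451)/(908 − 700) = 110.24/208 = 0.53.
The transfer change shifts disposable income by +$463 billion, so first-round consumption changes by c·ΔTR = 0.53 × (+$463 billion) = +$245.39 billion.
Expenditure multiplier = 1/(1 − c(1−t) + m) = 1/(1 − 0.53×0.85 + 0.36) = 1/0.9095 ≈ 1.1.
The transfer multiplier is c × k ≈ 0.583, so ΔY = k × (c·ΔTR) = (+$245.39 billion) / 0.9095 ≈ +$269.8 billion.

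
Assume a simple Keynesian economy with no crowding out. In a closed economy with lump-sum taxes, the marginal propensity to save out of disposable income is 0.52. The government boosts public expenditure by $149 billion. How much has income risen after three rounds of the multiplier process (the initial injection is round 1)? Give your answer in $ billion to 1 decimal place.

MPC = 1 − MPS = 1 − 0.52 = 0.48.
Round 1 adds ΔG = $149 billion; each later round is MPC = 0.48 times the previous.
After 3 rounds: 149 + 71.52 + 34.3296 = ΔG·(1 − c^3)/(1 − c) = 149 × (1 − 0.110592)/0.52 ≈ $254.8 billion.

$254.8 billion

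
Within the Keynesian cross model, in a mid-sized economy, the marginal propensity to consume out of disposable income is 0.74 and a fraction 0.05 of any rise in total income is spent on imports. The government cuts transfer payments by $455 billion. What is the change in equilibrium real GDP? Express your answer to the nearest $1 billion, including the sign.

The transfer change shifts disposable income by −$455 billion, so first-round consumption changes by c·ΔTR = 0.74 × (−$455 billion) = −$336.7 billion.
Expenditure multiplier = 1/(1 − c + m) = 1/(1 − 0.74 + 0.05) = 1/0.31 ≈ 3.226.
The transfer multiplier is c × k ≈ 2.387, so ΔY = k × (c·ΔTR) = (−$336.7 billion) / 0.31 ≈ −$1,086 billion.

−$1,086 billion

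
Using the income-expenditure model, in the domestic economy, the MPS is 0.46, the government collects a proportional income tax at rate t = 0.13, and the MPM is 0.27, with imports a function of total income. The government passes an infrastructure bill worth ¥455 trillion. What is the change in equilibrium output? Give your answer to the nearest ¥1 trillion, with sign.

MPC = 1 − MPS = 1 − 0.46 = 0.54.
Expenditure multiplier = 1/(1 − c(1−t) + m) = 1/(1 − 0.54×0.87 + 0.27) = 1/0.8002 ≈ 1.25.
ΔY = k × ΔG = (+¥455 trillion) / 0.8002 ≈ +¥569 trillion.

+¥569 trillion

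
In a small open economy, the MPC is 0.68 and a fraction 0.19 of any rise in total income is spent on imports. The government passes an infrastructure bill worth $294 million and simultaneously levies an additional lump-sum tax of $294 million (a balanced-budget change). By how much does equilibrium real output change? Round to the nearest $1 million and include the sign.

+$184 million

Expenditure multiplier = 1/(1 − c + m) = 1/(1 − 0.68 + 0.19) = 1/0.51 ≈ 1.961.
ΔG contributes k·ΔG = (+$294 million) / 0.51 ≈ +$576.5 million.
ΔT of +$294 million changes first-round spending by −c·ΔT = −$199.92 million, contributing k·(−c·ΔT) = (−$199.92 million) / 0.51 = −$392 million.
Net ΔY = k(ΔG − c·ΔT) = (+$94.08 million) / 0.51 ≈ +$184 million.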